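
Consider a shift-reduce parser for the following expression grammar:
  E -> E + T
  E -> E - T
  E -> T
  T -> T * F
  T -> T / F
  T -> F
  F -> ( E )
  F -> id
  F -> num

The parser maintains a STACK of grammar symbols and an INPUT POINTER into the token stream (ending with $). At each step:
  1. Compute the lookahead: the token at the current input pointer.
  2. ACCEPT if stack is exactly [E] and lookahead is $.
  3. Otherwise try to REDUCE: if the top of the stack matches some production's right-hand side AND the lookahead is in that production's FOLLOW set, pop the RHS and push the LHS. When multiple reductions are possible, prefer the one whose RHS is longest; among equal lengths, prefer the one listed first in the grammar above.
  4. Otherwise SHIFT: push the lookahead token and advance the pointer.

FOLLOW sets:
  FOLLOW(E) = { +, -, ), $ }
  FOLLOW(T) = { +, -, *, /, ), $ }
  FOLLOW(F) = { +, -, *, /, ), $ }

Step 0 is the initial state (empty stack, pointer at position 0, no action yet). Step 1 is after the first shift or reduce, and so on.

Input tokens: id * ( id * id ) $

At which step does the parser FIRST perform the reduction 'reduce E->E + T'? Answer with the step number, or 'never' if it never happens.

Step 1: shift id. Stack=[id] ptr=1 lookahead=* remaining=[* ( id * id ) $]
Step 2: reduce F->id. Stack=[F] ptr=1 lookahead=* remaining=[* ( id * id ) $]
Step 3: reduce T->F. Stack=[T] ptr=1 lookahead=* remaining=[* ( id * id ) $]
Step 4: shift *. Stack=[T *] ptr=2 lookahead=( remaining=[( id * id ) $]
Step 5: shift (. Stack=[T * (] ptr=3 lookahead=id remaining=[id * id ) $]
Step 6: shift id. Stack=[T * ( id] ptr=4 lookahead=* remaining=[* id ) $]
Step 7: reduce F->id. Stack=[T * ( F] ptr=4 lookahead=* remaining=[* id ) $]
Step 8: reduce T->F. Stack=[T * ( T] ptr=4 lookahead=* remaining=[* id ) $]
Step 9: shift *. Stack=[T * ( T *] ptr=5 lookahead=id remaining=[id ) $]
Step 10: shift id. Stack=[T * ( T * id] ptr=6 lookahead=) remaining=[) $]
Step 11: reduce F->id. Stack=[T * ( T * F] ptr=6 lookahead=) remaining=[) $]
Step 12: reduce T->T * F. Stack=[T * ( T] ptr=6 lookahead=) remaining=[) $]
Step 13: reduce E->T. Stack=[T * ( E] ptr=6 lookahead=) remaining=[) $]
Step 14: shift ). Stack=[T * ( E )] ptr=7 lookahead=$ remaining=[$]
Step 15: reduce F->( E ). Stack=[T * F] ptr=7 lookahead=$ remaining=[$]
Step 16: reduce T->T * F. Stack=[T] ptr=7 lookahead=$ remaining=[$]
Step 17: reduce E->T. Stack=[E] ptr=7 lookahead=$ remaining=[$]
Step 18: accept. Stack=[E] ptr=7 lookahead=$ remaining=[$]

Answer: never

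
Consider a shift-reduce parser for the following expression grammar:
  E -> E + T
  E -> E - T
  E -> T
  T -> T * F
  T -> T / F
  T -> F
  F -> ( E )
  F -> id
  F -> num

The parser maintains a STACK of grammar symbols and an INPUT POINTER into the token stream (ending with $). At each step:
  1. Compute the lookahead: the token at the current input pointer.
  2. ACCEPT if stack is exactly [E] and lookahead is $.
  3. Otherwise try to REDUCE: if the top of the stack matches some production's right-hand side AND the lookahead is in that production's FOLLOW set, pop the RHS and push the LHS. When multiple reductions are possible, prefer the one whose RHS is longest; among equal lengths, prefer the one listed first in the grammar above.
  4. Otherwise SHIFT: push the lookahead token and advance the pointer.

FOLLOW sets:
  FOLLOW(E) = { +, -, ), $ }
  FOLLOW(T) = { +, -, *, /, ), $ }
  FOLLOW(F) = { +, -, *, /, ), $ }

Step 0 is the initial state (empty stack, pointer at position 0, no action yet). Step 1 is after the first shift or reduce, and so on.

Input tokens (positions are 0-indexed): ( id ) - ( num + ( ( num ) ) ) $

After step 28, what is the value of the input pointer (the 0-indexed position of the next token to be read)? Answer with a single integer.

Step 1: shift (. Stack=[(] ptr=1 lookahead=id remaining=[id ) - ( num + ( ( num ) ) ) $]
Step 2: shift id. Stack=[( id] ptr=2 lookahead=) remaining=[) - ( num + ( ( num ) ) ) $]
Step 3: reduce F->id. Stack=[( F] ptr=2 lookahead=) remaining=[) - ( num + ( ( num ) ) ) $]
Step 4: reduce T->F. Stack=[( T] ptr=2 lookahead=) remaining=[) - ( num + ( ( num ) ) ) $]
Step 5: reduce E->T. Stack=[( E] ptr=2 lookahead=) remaining=[) - ( num + ( ( num ) ) ) $]
Step 6: shift ). Stack=[( E )] ptr=3 lookahead=- remaining=[- ( num + ( ( num ) ) ) $]
Step 7: reduce F->( E ). Stack=[F] ptr=3 lookahead=- remaining=[- ( num + ( ( num ) ) ) $]
Step 8: reduce T->F. Stack=[T] ptr=3 lookahead=- remaining=[- ( num + ( ( num ) ) ) $]
Step 9: reduce E->T. Stack=[E] ptr=3 lookahead=- remaining=[- ( num + ( ( num ) ) ) $]
Step 10: shift -. Stack=[E -] ptr=4 lookahead=( remaining=[( num + ( ( num ) ) ) $]
Step 11: shift (. Stack=[E - (] ptr=5 lookahead=num remaining=[num + ( ( num ) ) ) $]
Step 12: shift num. Stack=[E - ( num] ptr=6 lookahead=+ remaining=[+ ( ( num ) ) ) $]
Step 13: reduce F->num. Stack=[E - ( F] ptr=6 lookahead=+ remaining=[+ ( ( num ) ) ) $]
Step 14: reduce T->F. Stack=[E - ( T] ptr=6 lookahead=+ remaining=[+ ( ( num ) ) ) $]
Step 15: reduce E->T. Stack=[E - ( E] ptr=6 lookahead=+ remaining=[+ ( ( num ) ) ) $]
Step 16: shift +. Stack=[E - ( E +] ptr=7 lookahead=( remaining=[( ( num ) ) ) $]
Step 17: shift (. Stack=[E - ( E + (] ptr=8 lookahead=( remaining=[( num ) ) ) $]
Step 18: shift (. Stack=[E - ( E + ( (] ptr=9 lookahead=num remaining=[num ) ) ) $]
Step 19: shift num. Stack=[E - ( E + ( ( num] ptr=10 lookahead=) remaining=[) ) ) $]
Step 20: reduce F->num. Stack=[E - ( E + ( ( F] ptr=10 lookahead=) remaining=[) ) ) $]
Step 21: reduce T->F. Stack=[E - ( E + ( ( T] ptr=10 lookahead=) remaining=[) ) ) $]
Step 22: reduce E->T. Stack=[E - ( E + ( ( E] ptr=10 lookahead=) remaining=[) ) ) $]
Step 23: shift ). Stack=[E - ( E + ( ( E )] ptr=11 lookahead=) remaining=[) ) $]
Step 24: reduce F->( E ). Stack=[E - ( E + ( F] ptr=11 lookahead=) remaining=[) ) $]
Step 25: reduce T->F. Stack=[E - ( E + ( T] ptr=11 lookahead=) remaining=[) ) $]
Step 26: reduce E->T. Stack=[E - ( E + ( E] ptr=11 lookahead=) remaining=[) ) $]
Step 27: shift ). Stack=[E - ( E + ( E )] ptr=12 lookahead=) remaining=[) $]
Step 28: reduce F->( E ). Stack=[E - ( E + F] ptr=12 lookahead=) remaining=[) $]

Answer: 12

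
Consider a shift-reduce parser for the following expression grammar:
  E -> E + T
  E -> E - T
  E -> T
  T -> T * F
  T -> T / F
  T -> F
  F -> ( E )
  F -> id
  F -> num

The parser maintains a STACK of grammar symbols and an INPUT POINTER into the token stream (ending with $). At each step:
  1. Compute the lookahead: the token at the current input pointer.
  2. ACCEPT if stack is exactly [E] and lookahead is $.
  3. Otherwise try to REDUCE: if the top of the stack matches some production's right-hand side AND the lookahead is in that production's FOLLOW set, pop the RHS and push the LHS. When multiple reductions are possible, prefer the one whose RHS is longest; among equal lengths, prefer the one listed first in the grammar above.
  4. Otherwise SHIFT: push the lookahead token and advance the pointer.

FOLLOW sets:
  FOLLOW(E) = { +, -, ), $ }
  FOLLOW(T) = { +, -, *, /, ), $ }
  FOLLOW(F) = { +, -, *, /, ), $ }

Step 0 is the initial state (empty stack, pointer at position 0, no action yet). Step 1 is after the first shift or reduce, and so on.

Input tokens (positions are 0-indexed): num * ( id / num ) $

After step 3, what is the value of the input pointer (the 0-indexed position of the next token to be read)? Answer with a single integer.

Answer: 1

Derivation:
Step 1: shift num. Stack=[num] ptr=1 lookahead=* remaining=[* ( id / num ) $]
Step 2: reduce F->num. Stack=[F] ptr=1 lookahead=* remaining=[* ( id / num ) $]
Step 3: reduce T->F. Stack=[T] ptr=1 lookahead=* remaining=[* ( id / num ) $]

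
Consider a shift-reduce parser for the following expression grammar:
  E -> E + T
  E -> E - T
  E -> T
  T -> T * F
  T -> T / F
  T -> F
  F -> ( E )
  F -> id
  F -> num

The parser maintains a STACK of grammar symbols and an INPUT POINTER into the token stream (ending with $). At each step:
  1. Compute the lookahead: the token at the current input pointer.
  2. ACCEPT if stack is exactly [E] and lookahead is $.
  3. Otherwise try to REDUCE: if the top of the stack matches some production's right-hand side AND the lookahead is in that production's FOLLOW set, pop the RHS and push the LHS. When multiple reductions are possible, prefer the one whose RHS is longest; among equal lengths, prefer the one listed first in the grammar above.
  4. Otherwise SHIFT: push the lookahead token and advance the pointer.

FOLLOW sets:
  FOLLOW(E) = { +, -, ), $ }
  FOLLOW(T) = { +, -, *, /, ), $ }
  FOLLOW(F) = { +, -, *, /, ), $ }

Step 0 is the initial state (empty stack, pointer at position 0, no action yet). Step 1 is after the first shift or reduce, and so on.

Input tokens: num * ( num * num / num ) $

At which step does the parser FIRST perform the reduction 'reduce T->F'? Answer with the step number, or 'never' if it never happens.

Step 1: shift num. Stack=[num] ptr=1 lookahead=* remaining=[* ( num * num / num ) $]
Step 2: reduce F->num. Stack=[F] ptr=1 lookahead=* remaining=[* ( num * num / num ) $]
Step 3: reduce T->F. Stack=[T] ptr=1 lookahead=* remaining=[* ( num * num / num ) $]

Answer: 3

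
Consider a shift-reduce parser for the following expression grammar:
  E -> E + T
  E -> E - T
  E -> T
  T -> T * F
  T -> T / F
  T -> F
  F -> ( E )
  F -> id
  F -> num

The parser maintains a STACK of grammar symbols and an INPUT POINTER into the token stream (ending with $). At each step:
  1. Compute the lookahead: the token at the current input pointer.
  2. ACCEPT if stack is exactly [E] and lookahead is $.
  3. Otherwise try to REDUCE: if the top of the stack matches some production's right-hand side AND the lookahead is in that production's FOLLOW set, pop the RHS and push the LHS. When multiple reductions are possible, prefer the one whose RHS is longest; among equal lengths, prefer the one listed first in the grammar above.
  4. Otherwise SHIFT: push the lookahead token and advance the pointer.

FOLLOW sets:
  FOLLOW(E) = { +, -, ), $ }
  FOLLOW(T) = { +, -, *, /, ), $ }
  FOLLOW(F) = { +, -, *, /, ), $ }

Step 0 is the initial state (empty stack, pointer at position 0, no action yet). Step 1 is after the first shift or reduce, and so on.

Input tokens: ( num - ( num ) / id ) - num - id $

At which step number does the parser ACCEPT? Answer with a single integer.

Step 1: shift (. Stack=[(] ptr=1 lookahead=num remaining=[num - ( num ) / id ) - num - id $]
Step 2: shift num. Stack=[( num] ptr=2 lookahead=- remaining=[- ( num ) / id ) - num - id $]
Step 3: reduce F->num. Stack=[( F] ptr=2 lookahead=- remaining=[- ( num ) / id ) - num - id $]
Step 4: reduce T->F. Stack=[( T] ptr=2 lookahead=- remaining=[- ( num ) / id ) - num - id $]
Step 5: reduce E->T. Stack=[( E] ptr=2 lookahead=- remaining=[- ( num ) / id ) - num - id $]
Step 6: shift -. Stack=[( E -] ptr=3 lookahead=( remaining=[( num ) / id ) - num - id $]
Step 7: shift (. Stack=[( E - (] ptr=4 lookahead=num remaining=[num ) / id ) - num - id $]
Step 8: shift num. Stack=[( E - ( num] ptr=5 lookahead=) remaining=[) / id ) - num - id $]
Step 9: reduce F->num. Stack=[( E - ( F] ptr=5 lookahead=) remaining=[) / id ) - num - id $]
Step 10: reduce T->F. Stack=[( E - ( T] ptr=5 lookahead=) remaining=[) / id ) - num - id $]
Step 11: reduce E->T. Stack=[( E - ( E] ptr=5 lookahead=) remaining=[) / id ) - num - id $]
Step 12: shift ). Stack=[( E - ( E )] ptr=6 lookahead=/ remaining=[/ id ) - num - id $]
Step 13: reduce F->( E ). Stack=[( E - F] ptr=6 lookahead=/ remaining=[/ id ) - num - id $]
Step 14: reduce T->F. Stack=[( E - T] ptr=6 lookahead=/ remaining=[/ id ) - num - id $]
Step 15: shift /. Stack=[( E - T /] ptr=7 lookahead=id remaining=[id ) - num - id $]
Step 16: shift id. Stack=[( E - T / id] ptr=8 lookahead=) remaining=[) - num - id $]
Step 17: reduce F->id. Stack=[( E - T / F] ptr=8 lookahead=) remaining=[) - num - id $]
Step 18: reduce T->T / F. Stack=[( E - T] ptr=8 lookahead=) remaining=[) - num - id $]
Step 19: reduce E->E - T. Stack=[( E] ptr=8 lookahead=) remaining=[) - num - id $]
Step 20: shift ). Stack=[( E )] ptr=9 lookahead=- remaining=[- num - id $]
Step 21: reduce F->( E ). Stack=[F] ptr=9 lookahead=- remaining=[- num - id $]
Step 22: reduce T->F. Stack=[T] ptr=9 lookahead=- remaining=[- num - id $]
Step 23: reduce E->T. Stack=[E] ptr=9 lookahead=- remaining=[- num - id $]
Step 24: shift -. Stack=[E -] ptr=10 lookahead=num remaining=[num - id $]
Step 25: shift num. Stack=[E - num] ptr=11 lookahead=- remaining=[- id $]
Step 26: reduce F->num. Stack=[E - F] ptr=11 lookahead=- remaining=[- id $]
Step 27: reduce T->F. Stack=[E - T] ptr=11 lookahead=- remaining=[- id $]
Step 28: reduce E->E - T. Stack=[E] ptr=11 lookahead=- remaining=[- id $]
Step 29: shift -. Stack=[E -] ptr=12 lookahead=id remaining=[id $]
Step 30: shift id. Stack=[E - id] ptr=13 lookahead=$ remaining=[$]
Step 31: reduce F->id. Stack=[E - F] ptr=13 lookahead=$ remaining=[$]
Step 32: reduce T->F. Stack=[E - T] ptr=13 lookahead=$ remaining=[$]
Step 33: reduce E->E - T. Stack=[E] ptr=13 lookahead=$ remaining=[$]
Step 34: accept. Stack=[E] ptr=13 lookahead=$ remaining=[$]

Answer: 34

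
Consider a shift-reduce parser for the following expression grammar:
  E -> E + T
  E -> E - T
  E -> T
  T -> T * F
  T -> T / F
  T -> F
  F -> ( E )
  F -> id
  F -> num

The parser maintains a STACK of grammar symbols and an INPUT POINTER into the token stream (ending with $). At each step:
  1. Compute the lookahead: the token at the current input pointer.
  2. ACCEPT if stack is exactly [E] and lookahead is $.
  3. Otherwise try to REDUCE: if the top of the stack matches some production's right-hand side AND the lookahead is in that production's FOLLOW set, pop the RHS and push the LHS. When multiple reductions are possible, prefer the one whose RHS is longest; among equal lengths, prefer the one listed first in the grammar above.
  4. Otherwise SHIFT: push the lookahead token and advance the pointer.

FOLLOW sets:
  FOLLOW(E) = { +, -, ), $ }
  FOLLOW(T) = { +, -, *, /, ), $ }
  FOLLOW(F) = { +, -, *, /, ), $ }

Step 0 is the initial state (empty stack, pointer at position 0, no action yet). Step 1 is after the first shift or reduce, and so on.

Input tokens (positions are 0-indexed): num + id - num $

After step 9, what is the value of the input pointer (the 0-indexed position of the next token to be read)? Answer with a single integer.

Step 1: shift num. Stack=[num] ptr=1 lookahead=+ remaining=[+ id - num $]
Step 2: reduce F->num. Stack=[F] ptr=1 lookahead=+ remaining=[+ id - num $]
Step 3: reduce T->F. Stack=[T] ptr=1 lookahead=+ remaining=[+ id - num $]
Step 4: reduce E->T. Stack=[E] ptr=1 lookahead=+ remaining=[+ id - num $]
Step 5: shift +. Stack=[E +] ptr=2 lookahead=id remaining=[id - num $]
Step 6: shift id. Stack=[E + id] ptr=3 lookahead=- remaining=[- num $]
Step 7: reduce F->id. Stack=[E + F] ptr=3 lookahead=- remaining=[- num $]
Step 8: reduce T->F. Stack=[E + T] ptr=3 lookahead=- remaining=[- num $]
Step 9: reduce E->E + T. Stack=[E] ptr=3 lookahead=- remaining=[- num $]

Answer: 3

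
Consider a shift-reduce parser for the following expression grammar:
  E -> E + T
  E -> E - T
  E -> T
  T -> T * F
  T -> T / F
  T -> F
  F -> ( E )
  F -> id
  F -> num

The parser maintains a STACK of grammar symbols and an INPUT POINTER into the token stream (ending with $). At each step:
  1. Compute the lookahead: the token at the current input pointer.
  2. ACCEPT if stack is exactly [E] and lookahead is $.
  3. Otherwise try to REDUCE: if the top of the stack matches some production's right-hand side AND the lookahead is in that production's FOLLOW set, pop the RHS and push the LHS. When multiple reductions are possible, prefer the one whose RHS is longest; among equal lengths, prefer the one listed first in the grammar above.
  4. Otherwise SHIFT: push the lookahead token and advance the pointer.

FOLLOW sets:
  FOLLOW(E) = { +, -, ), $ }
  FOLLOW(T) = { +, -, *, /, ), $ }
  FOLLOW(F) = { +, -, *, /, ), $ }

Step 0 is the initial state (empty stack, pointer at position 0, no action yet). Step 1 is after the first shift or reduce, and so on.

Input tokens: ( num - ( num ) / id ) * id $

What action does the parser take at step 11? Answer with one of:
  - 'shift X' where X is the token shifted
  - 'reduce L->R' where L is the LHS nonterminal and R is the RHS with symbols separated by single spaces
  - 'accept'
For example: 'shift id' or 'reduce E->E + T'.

Step 1: shift (. Stack=[(] ptr=1 lookahead=num remaining=[num - ( num ) / id ) * id $]
Step 2: shift num. Stack=[( num] ptr=2 lookahead=- remaining=[- ( num ) / id ) * id $]
Step 3: reduce F->num. Stack=[( F] ptr=2 lookahead=- remaining=[- ( num ) / id ) * id $]
Step 4: reduce T->F. Stack=[( T] ptr=2 lookahead=- remaining=[- ( num ) / id ) * id $]
Step 5: reduce E->T. Stack=[( E] ptr=2 lookahead=- remaining=[- ( num ) / id ) * id $]
Step 6: shift -. Stack=[( E -] ptr=3 lookahead=( remaining=[( num ) / id ) * id $]
Step 7: shift (. Stack=[( E - (] ptr=4 lookahead=num remaining=[num ) / id ) * id $]
Step 8: shift num. Stack=[( E - ( num] ptr=5 lookahead=) remaining=[) / id ) * id $]
Step 9: reduce F->num. Stack=[( E - ( F] ptr=5 lookahead=) remaining=[) / id ) * id $]
Step 10: reduce T->F. Stack=[( E - ( T] ptr=5 lookahead=) remaining=[) / id ) * id $]
Step 11: reduce E->T. Stack=[( E - ( E] ptr=5 lookahead=) remaining=[) / id ) * id $]

Answer: reduce E->T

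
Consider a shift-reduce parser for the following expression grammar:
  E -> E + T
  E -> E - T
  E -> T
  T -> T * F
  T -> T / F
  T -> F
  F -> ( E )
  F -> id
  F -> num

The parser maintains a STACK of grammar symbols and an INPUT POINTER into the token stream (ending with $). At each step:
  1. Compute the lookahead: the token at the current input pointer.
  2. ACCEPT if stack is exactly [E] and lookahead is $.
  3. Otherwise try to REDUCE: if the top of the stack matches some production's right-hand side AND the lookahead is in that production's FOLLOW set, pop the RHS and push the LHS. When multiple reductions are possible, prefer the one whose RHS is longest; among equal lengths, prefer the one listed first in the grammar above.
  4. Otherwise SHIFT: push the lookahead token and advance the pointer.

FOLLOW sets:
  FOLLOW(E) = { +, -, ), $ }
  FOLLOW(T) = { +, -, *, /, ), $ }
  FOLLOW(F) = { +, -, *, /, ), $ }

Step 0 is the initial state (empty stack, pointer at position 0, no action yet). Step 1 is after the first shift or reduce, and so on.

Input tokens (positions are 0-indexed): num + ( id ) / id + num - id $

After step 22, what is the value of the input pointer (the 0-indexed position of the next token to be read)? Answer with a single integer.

Answer: 9

Derivation:
Step 1: shift num. Stack=[num] ptr=1 lookahead=+ remaining=[+ ( id ) / id + num - id $]
Step 2: reduce F->num. Stack=[F] ptr=1 lookahead=+ remaining=[+ ( id ) / id + num - id $]
Step 3: reduce T->F. Stack=[T] ptr=1 lookahead=+ remaining=[+ ( id ) / id + num - id $]
Step 4: reduce E->T. Stack=[E] ptr=1 lookahead=+ remaining=[+ ( id ) / id + num - id $]
Step 5: shift +. Stack=[E +] ptr=2 lookahead=( remaining=[( id ) / id + num - id $]
Step 6: shift (. Stack=[E + (] ptr=3 lookahead=id remaining=[id ) / id + num - id $]
Step 7: shift id. Stack=[E + ( id] ptr=4 lookahead=) remaining=[) / id + num - id $]
Step 8: reduce F->id. Stack=[E + ( F] ptr=4 lookahead=) remaining=[) / id + num - id $]
Step 9: reduce T->F. Stack=[E + ( T] ptr=4 lookahead=) remaining=[) / id + num - id $]
Step 10: reduce E->T. Stack=[E + ( E] ptr=4 lookahead=) remaining=[) / id + num - id $]
Step 11: shift ). Stack=[E + ( E )] ptr=5 lookahead=/ remaining=[/ id + num - id $]
Step 12: reduce F->( E ). Stack=[E + F] ptr=5 lookahead=/ remaining=[/ id + num - id $]
Step 13: reduce T->F. Stack=[E + T] ptr=5 lookahead=/ remaining=[/ id + num - id $]
Step 14: shift /. Stack=[E + T /] ptr=6 lookahead=id remaining=[id + num - id $]
Step 15: shift id. Stack=[E + T / id] ptr=7 lookahead=+ remaining=[+ num - id $]
Step 16: reduce F->id. Stack=[E + T / F] ptr=7 lookahead=+ remaining=[+ num - id $]
Step 17: reduce T->T / F. Stack=[E + T] ptr=7 lookahead=+ remaining=[+ num - id $]
Step 18: reduce E->E + T. Stack=[E] ptr=7 lookahead=+ remaining=[+ num - id $]
Step 19: shift +. Stack=[E +] ptr=8 lookahead=num remaining=[num - id $]
Step 20: shift num. Stack=[E + num] ptr=9 lookahead=- remaining=[- id $]
Step 21: reduce F->num. Stack=[E + F] ptr=9 lookahead=- remaining=[- id $]
Step 22: reduce T->F. Stack=[E + T] ptr=9 lookahead=- remaining=[- id $]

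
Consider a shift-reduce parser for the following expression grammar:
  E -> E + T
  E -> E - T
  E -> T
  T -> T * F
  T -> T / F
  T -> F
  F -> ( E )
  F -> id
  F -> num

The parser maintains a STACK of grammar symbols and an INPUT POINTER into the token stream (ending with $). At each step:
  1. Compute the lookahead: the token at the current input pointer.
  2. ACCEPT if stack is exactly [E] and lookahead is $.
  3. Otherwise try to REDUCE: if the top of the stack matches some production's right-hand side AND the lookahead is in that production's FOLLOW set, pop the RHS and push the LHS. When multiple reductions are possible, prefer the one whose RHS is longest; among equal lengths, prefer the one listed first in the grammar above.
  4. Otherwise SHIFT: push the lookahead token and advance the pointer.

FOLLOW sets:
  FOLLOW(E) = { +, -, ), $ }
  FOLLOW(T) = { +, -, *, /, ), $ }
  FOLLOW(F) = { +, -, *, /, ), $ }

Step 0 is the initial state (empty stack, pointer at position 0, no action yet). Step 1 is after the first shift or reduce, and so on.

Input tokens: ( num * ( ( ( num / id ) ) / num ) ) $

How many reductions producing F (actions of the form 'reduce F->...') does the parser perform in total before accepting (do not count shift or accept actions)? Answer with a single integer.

Answer: 8

Derivation:
Step 1: shift (. Stack=[(] ptr=1 lookahead=num remaining=[num * ( ( ( num / id ) ) / num ) ) $]
Step 2: shift num. Stack=[( num] ptr=2 lookahead=* remaining=[* ( ( ( num / id ) ) / num ) ) $]
Step 3: reduce F->num. Stack=[( F] ptr=2 lookahead=* remaining=[* ( ( ( num / id ) ) / num ) ) $]
Step 4: reduce T->F. Stack=[( T] ptr=2 lookahead=* remaining=[* ( ( ( num / id ) ) / num ) ) $]
Step 5: shift *. Stack=[( T *] ptr=3 lookahead=( remaining=[( ( ( num / id ) ) / num ) ) $]
Step 6: shift (. Stack=[( T * (] ptr=4 lookahead=( remaining=[( ( num / id ) ) / num ) ) $]
Step 7: shift (. Stack=[( T * ( (] ptr=5 lookahead=( remaining=[( num / id ) ) / num ) ) $]
Step 8: shift (. Stack=[( T * ( ( (] ptr=6 lookahead=num remaining=[num / id ) ) / num ) ) $]
Step 9: shift num. Stack=[( T * ( ( ( num] ptr=7 lookahead=/ remaining=[/ id ) ) / num ) ) $]
Step 10: reduce F->num. Stack=[( T * ( ( ( F] ptr=7 lookahead=/ remaining=[/ id ) ) / num ) ) $]
Step 11: reduce T->F. Stack=[( T * ( ( ( T] ptr=7 lookahead=/ remaining=[/ id ) ) / num ) ) $]
Step 12: shift /. Stack=[( T * ( ( ( T /] ptr=8 lookahead=id remaining=[id ) ) / num ) ) $]
Step 13: shift id. Stack=[( T * ( ( ( T / id] ptr=9 lookahead=) remaining=[) ) / num ) ) $]
Step 14: reduce F->id. Stack=[( T * ( ( ( T / F] ptr=9 lookahead=) remaining=[) ) / num ) ) $]
Step 15: reduce T->T / F. Stack=[( T * ( ( ( T] ptr=9 lookahead=) remaining=[) ) / num ) ) $]
Step 16: reduce E->T. Stack=[( T * ( ( ( E] ptr=9 lookahead=) remaining=[) ) / num ) ) $]
Step 17: shift ). Stack=[( T * ( ( ( E )] ptr=10 lookahead=) remaining=[) / num ) ) $]
Step 18: reduce F->( E ). Stack=[( T * ( ( F] ptr=10 lookahead=) remaining=[) / num ) ) $]
Step 19: reduce T->F. Stack=[( T * ( ( T] ptr=10 lookahead=) remaining=[) / num ) ) $]
Step 20: reduce E->T. Stack=[( T * ( ( E] ptr=10 lookahead=) remaining=[) / num ) ) $]
Step 21: shift ). Stack=[( T * ( ( E )] ptr=11 lookahead=/ remaining=[/ num ) ) $]
Step 22: reduce F->( E ). Stack=[( T * ( F] ptr=11 lookahead=/ remaining=[/ num ) ) $]
Step 23: reduce T->F. Stack=[( T * ( T] ptr=11 lookahead=/ remaining=[/ num ) ) $]
Step 24: shift /. Stack=[( T * ( T /] ptr=12 lookahead=num remaining=[num ) ) $]
Step 25: shift num. Stack=[( T * ( T / num] ptr=13 lookahead=) remaining=[) ) $]
Step 26: reduce F->num. Stack=[( T * ( T / F] ptr=13 lookahead=) remaining=[) ) $]
Step 27: reduce T->T / F. Stack=[( T * ( T] ptr=13 lookahead=) remaining=[) ) $]
Step 28: reduce E->T. Stack=[( T * ( E] ptr=13 lookahead=) remaining=[) ) $]
Step 29: shift ). Stack=[( T * ( E )] ptr=14 lookahead=) remaining=[) $]
Step 30: reduce F->( E ). Stack=[( T * F] ptr=14 lookahead=) remaining=[) $]
Step 31: reduce T->T * F. Stack=[( T] ptr=14 lookahead=) remaining=[) $]
Step 32: reduce E->T. Stack=[( E] ptr=14 lookahead=) remaining=[) $]
Step 33: shift ). Stack=[( E )] ptr=15 lookahead=$ remaining=[$]
Step 34: reduce F->( E ). Stack=[F] ptr=15 lookahead=$ remaining=[$]
Step 35: reduce T->F. Stack=[T] ptr=15 lookahead=$ remaining=[$]
Step 36: reduce E->T. Stack=[E] ptr=15 lookahead=$ remaining=[$]
Step 37: accept. Stack=[E] ptr=15 lookahead=$ remaining=[$]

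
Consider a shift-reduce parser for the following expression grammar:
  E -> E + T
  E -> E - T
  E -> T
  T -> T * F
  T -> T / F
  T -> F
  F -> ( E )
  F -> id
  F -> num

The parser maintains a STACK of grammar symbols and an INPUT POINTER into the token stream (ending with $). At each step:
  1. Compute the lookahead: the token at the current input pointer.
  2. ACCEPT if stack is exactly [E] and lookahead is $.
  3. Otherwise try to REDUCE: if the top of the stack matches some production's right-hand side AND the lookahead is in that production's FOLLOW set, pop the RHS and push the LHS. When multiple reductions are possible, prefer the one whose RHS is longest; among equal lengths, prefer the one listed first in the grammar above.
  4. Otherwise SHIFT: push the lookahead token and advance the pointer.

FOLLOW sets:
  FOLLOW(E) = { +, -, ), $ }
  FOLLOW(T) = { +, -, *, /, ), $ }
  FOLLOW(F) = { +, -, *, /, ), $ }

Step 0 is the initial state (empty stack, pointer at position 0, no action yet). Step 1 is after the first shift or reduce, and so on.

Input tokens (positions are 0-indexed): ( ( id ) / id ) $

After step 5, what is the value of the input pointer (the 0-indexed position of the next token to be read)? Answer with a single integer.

Answer: 3

Derivation:
Step 1: shift (. Stack=[(] ptr=1 lookahead=( remaining=[( id ) / id ) $]
Step 2: shift (. Stack=[( (] ptr=2 lookahead=id remaining=[id ) / id ) $]
Step 3: shift id. Stack=[( ( id] ptr=3 lookahead=) remaining=[) / id ) $]
Step 4: reduce F->id. Stack=[( ( F] ptr=3 lookahead=) remaining=[) / id ) $]
Step 5: reduce T->F. Stack=[( ( T] ptr=3 lookahead=) remaining=[) / id ) $]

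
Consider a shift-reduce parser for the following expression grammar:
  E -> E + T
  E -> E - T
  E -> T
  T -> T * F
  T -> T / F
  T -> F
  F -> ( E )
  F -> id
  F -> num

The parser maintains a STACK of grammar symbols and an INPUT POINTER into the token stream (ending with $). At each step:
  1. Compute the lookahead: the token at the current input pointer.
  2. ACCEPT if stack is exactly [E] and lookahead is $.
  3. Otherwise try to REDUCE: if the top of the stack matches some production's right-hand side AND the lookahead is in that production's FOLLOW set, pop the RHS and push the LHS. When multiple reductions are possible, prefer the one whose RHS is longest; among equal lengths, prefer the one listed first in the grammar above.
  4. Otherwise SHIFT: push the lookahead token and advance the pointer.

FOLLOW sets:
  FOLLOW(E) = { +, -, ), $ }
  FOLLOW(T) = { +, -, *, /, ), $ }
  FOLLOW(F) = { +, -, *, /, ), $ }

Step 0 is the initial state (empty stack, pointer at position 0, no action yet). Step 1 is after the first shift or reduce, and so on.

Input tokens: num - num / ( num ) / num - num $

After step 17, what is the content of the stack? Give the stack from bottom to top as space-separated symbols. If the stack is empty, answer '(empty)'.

Step 1: shift num. Stack=[num] ptr=1 lookahead=- remaining=[- num / ( num ) / num - num $]
Step 2: reduce F->num. Stack=[F] ptr=1 lookahead=- remaining=[- num / ( num ) / num - num $]
Step 3: reduce T->F. Stack=[T] ptr=1 lookahead=- remaining=[- num / ( num ) / num - num $]
Step 4: reduce E->T. Stack=[E] ptr=1 lookahead=- remaining=[- num / ( num ) / num - num $]
Step 5: shift -. Stack=[E -] ptr=2 lookahead=num remaining=[num / ( num ) / num - num $]
Step 6: shift num. Stack=[E - num] ptr=3 lookahead=/ remaining=[/ ( num ) / num - num $]
Step 7: reduce F->num. Stack=[E - F] ptr=3 lookahead=/ remaining=[/ ( num ) / num - num $]
Step 8: reduce T->F. Stack=[E - T] ptr=3 lookahead=/ remaining=[/ ( num ) / num - num $]
Step 9: shift /. Stack=[E - T /] ptr=4 lookahead=( remaining=[( num ) / num - num $]
Step 10: shift (. Stack=[E - T / (] ptr=5 lookahead=num remaining=[num ) / num - num $]
Step 11: shift num. Stack=[E - T / ( num] ptr=6 lookahead=) remaining=[) / num - num $]
Step 12: reduce F->num. Stack=[E - T / ( F] ptr=6 lookahead=) remaining=[) / num - num $]
Step 13: reduce T->F. Stack=[E - T / ( T] ptr=6 lookahead=) remaining=[) / num - num $]
Step 14: reduce E->T. Stack=[E - T / ( E] ptr=6 lookahead=) remaining=[) / num - num $]
Step 15: shift ). Stack=[E - T / ( E )] ptr=7 lookahead=/ remaining=[/ num - num $]
Step 16: reduce F->( E ). Stack=[E - T / F] ptr=7 lookahead=/ remaining=[/ num - num $]
Step 17: reduce T->T / F. Stack=[E - T] ptr=7 lookahead=/ remaining=[/ num - num $]

Answer: E - T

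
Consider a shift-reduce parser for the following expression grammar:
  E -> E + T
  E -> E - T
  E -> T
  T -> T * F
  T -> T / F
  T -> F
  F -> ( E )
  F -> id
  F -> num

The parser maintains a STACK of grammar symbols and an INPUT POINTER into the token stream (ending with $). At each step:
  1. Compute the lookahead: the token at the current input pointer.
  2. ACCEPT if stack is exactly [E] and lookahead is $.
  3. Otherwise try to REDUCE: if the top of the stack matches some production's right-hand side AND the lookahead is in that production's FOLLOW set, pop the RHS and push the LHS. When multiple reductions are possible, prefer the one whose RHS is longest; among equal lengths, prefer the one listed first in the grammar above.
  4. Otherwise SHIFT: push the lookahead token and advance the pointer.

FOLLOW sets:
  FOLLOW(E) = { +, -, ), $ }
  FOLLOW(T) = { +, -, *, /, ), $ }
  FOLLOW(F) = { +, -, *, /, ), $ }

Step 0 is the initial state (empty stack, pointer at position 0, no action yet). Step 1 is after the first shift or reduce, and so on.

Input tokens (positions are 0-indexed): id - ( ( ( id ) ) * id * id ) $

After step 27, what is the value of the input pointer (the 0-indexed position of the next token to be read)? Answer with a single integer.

Step 1: shift id. Stack=[id] ptr=1 lookahead=- remaining=[- ( ( ( id ) ) * id * id ) $]
Step 2: reduce F->id. Stack=[F] ptr=1 lookahead=- remaining=[- ( ( ( id ) ) * id * id ) $]
Step 3: reduce T->F. Stack=[T] ptr=1 lookahead=- remaining=[- ( ( ( id ) ) * id * id ) $]
Step 4: reduce E->T. Stack=[E] ptr=1 lookahead=- remaining=[- ( ( ( id ) ) * id * id ) $]
Step 5: shift -. Stack=[E -] ptr=2 lookahead=( remaining=[( ( ( id ) ) * id * id ) $]
Step 6: shift (. Stack=[E - (] ptr=3 lookahead=( remaining=[( ( id ) ) * id * id ) $]
Step 7: shift (. Stack=[E - ( (] ptr=4 lookahead=( remaining=[( id ) ) * id * id ) $]
Step 8: shift (. Stack=[E - ( ( (] ptr=5 lookahead=id remaining=[id ) ) * id * id ) $]
Step 9: shift id. Stack=[E - ( ( ( id] ptr=6 lookahead=) remaining=[) ) * id * id ) $]
Step 10: reduce F->id. Stack=[E - ( ( ( F] ptr=6 lookahead=) remaining=[) ) * id * id ) $]
Step 11: reduce T->F. Stack=[E - ( ( ( T] ptr=6 lookahead=) remaining=[) ) * id * id ) $]
Step 12: reduce E->T. Stack=[E - ( ( ( E] ptr=6 lookahead=) remaining=[) ) * id * id ) $]
Step 13: shift ). Stack=[E - ( ( ( E )] ptr=7 lookahead=) remaining=[) * id * id ) $]
Step 14: reduce F->( E ). Stack=[E - ( ( F] ptr=7 lookahead=) remaining=[) * id * id ) $]
Step 15: reduce T->F. Stack=[E - ( ( T] ptr=7 lookahead=) remaining=[) * id * id ) $]
Step 16: reduce E->T. Stack=[E - ( ( E] ptr=7 lookahead=) remaining=[) * id * id ) $]
Step 17: shift ). Stack=[E - ( ( E )] ptr=8 lookahead=* remaining=[* id * id ) $]
Step 18: reduce F->( E ). Stack=[E - ( F] ptr=8 lookahead=* remaining=[* id * id ) $]
Step 19: reduce T->F. Stack=[E - ( T] ptr=8 lookahead=* remaining=[* id * id ) $]
Step 20: shift *. Stack=[E - ( T *] ptr=9 lookahead=id remaining=[id * id ) $]
Step 21: shift id. Stack=[E - ( T * id] ptr=10 lookahead=* remaining=[* id ) $]
Step 22: reduce F->id. Stack=[E - ( T * F] ptr=10 lookahead=* remaining=[* id ) $]
Step 23: reduce T->T * F. Stack=[E - ( T] ptr=10 lookahead=* remaining=[* id ) $]
Step 24: shift *. Stack=[E - ( T *] ptr=11 lookahead=id remaining=[id ) $]
Step 25: shift id. Stack=[E - ( T * id] ptr=12 lookahead=) remaining=[) $]
Step 26: reduce F->id. Stack=[E - ( T * F] ptr=12 lookahead=) remaining=[) $]
Step 27: reduce T->T * F. Stack=[E - ( T] ptr=12 lookahead=) remaining=[) $]

Answer: 12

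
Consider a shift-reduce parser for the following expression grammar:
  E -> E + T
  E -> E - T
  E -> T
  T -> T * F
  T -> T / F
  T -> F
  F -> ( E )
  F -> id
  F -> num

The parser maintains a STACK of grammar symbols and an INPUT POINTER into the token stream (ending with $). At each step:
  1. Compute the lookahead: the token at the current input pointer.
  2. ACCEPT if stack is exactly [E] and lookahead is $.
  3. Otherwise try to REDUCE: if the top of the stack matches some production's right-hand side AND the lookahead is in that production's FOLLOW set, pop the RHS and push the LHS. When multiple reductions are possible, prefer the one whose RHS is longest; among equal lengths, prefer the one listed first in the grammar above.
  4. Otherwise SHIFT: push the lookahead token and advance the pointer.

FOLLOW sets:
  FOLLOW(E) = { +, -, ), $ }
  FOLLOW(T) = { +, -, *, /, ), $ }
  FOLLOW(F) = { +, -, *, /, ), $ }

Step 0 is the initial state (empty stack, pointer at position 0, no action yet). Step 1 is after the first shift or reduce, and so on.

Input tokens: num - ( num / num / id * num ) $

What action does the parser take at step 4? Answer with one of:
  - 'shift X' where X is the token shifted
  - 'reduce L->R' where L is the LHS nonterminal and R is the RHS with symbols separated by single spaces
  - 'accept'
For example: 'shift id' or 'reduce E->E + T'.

Step 1: shift num. Stack=[num] ptr=1 lookahead=- remaining=[- ( num / num / id * num ) $]
Step 2: reduce F->num. Stack=[F] ptr=1 lookahead=- remaining=[- ( num / num / id * num ) $]
Step 3: reduce T->F. Stack=[T] ptr=1 lookahead=- remaining=[- ( num / num / id * num ) $]
Step 4: reduce E->T. Stack=[E] ptr=1 lookahead=- remaining=[- ( num / num / id * num ) $]

Answer: reduce E->T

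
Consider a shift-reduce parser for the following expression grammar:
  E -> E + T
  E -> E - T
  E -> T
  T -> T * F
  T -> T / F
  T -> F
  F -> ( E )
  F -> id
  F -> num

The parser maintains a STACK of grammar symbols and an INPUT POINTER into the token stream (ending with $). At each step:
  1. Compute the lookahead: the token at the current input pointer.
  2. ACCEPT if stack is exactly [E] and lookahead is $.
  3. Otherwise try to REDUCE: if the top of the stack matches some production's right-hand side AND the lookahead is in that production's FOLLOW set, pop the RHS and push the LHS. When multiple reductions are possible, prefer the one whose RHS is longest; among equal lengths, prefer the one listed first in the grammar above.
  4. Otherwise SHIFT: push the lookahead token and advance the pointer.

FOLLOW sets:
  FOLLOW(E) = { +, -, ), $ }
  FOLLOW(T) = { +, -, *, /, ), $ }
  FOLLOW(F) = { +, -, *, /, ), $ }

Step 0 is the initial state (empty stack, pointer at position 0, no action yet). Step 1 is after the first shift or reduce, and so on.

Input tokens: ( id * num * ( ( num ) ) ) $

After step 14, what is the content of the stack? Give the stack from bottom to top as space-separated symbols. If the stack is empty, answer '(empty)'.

Answer: ( T * ( ( T

Derivation:
Step 1: shift (. Stack=[(] ptr=1 lookahead=id remaining=[id * num * ( ( num ) ) ) $]
Step 2: shift id. Stack=[( id] ptr=2 lookahead=* remaining=[* num * ( ( num ) ) ) $]
Step 3: reduce F->id. Stack=[( F] ptr=2 lookahead=* remaining=[* num * ( ( num ) ) ) $]
Step 4: reduce T->F. Stack=[( T] ptr=2 lookahead=* remaining=[* num * ( ( num ) ) ) $]
Step 5: shift *. Stack=[( T *] ptr=3 lookahead=num remaining=[num * ( ( num ) ) ) $]
Step 6: shift num. Stack=[( T * num] ptr=4 lookahead=* remaining=[* ( ( num ) ) ) $]
Step 7: reduce F->num. Stack=[( T * F] ptr=4 lookahead=* remaining=[* ( ( num ) ) ) $]
Step 8: reduce T->T * F. Stack=[( T] ptr=4 lookahead=* remaining=[* ( ( num ) ) ) $]
Step 9: shift *. Stack=[( T *] ptr=5 lookahead=( remaining=[( ( num ) ) ) $]
Step 10: shift (. Stack=[( T * (] ptr=6 lookahead=( remaining=[( num ) ) ) $]
Step 11: shift (. Stack=[( T * ( (] ptr=7 lookahead=num remaining=[num ) ) ) $]
Step 12: shift num. Stack=[( T * ( ( num] ptr=8 lookahead=) remaining=[) ) ) $]
Step 13: reduce F->num. Stack=[( T * ( ( F] ptr=8 lookahead=) remaining=[) ) ) $]
Step 14: reduce T->F. Stack=[( T * ( ( T] ptr=8 lookahead=) remaining=[) ) ) $]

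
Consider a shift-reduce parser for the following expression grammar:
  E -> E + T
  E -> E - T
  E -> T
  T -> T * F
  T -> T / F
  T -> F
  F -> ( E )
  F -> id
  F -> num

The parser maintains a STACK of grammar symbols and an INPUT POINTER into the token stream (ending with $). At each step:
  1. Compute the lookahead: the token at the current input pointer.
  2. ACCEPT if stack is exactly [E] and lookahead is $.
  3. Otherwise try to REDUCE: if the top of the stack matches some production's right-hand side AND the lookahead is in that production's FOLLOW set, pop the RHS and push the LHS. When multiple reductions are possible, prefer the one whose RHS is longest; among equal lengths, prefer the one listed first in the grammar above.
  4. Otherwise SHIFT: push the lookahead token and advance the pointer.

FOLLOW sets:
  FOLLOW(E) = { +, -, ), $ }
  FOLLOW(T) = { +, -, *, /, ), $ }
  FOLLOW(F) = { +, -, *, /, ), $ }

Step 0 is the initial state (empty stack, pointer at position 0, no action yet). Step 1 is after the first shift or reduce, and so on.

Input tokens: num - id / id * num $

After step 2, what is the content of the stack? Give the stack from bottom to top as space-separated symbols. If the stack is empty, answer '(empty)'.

Step 1: shift num. Stack=[num] ptr=1 lookahead=- remaining=[- id / id * num $]
Step 2: reduce F->num. Stack=[F] ptr=1 lookahead=- remaining=[- id / id * num $]

Answer: F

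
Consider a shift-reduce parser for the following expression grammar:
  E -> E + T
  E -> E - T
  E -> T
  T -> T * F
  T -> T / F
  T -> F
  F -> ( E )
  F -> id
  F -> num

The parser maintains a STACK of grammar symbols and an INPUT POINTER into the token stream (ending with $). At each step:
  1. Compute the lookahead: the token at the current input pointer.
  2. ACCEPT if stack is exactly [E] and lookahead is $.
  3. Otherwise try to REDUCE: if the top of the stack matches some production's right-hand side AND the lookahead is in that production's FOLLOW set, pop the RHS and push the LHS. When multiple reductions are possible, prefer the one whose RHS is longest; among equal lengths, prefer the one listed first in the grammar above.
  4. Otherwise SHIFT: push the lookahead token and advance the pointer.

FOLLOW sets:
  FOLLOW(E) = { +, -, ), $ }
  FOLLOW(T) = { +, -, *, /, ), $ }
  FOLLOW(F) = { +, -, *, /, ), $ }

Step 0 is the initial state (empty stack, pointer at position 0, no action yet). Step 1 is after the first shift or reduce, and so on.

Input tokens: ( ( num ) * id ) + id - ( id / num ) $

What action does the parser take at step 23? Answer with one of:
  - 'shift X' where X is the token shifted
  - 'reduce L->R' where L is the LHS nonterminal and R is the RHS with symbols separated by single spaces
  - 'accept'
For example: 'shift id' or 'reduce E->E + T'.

Answer: reduce E->E + T

Derivation:
Step 1: shift (. Stack=[(] ptr=1 lookahead=( remaining=[( num ) * id ) + id - ( id / num ) $]
Step 2: shift (. Stack=[( (] ptr=2 lookahead=num remaining=[num ) * id ) + id - ( id / num ) $]
Step 3: shift num. Stack=[( ( num] ptr=3 lookahead=) remaining=[) * id ) + id - ( id / num ) $]
Step 4: reduce F->num. Stack=[( ( F] ptr=3 lookahead=) remaining=[) * id ) + id - ( id / num ) $]
Step 5: reduce T->F. Stack=[( ( T] ptr=3 lookahead=) remaining=[) * id ) + id - ( id / num ) $]
Step 6: reduce E->T. Stack=[( ( E] ptr=3 lookahead=) remaining=[) * id ) + id - ( id / num ) $]
Step 7: shift ). Stack=[( ( E )] ptr=4 lookahead=* remaining=[* id ) + id - ( id / num ) $]
Step 8: reduce F->( E ). Stack=[( F] ptr=4 lookahead=* remaining=[* id ) + id - ( id / num ) $]
Step 9: reduce T->F. Stack=[( T] ptr=4 lookahead=* remaining=[* id ) + id - ( id / num ) $]
Step 10: shift *. Stack=[( T *] ptr=5 lookahead=id remaining=[id ) + id - ( id / num ) $]
Step 11: shift id. Stack=[( T * id] ptr=6 lookahead=) remaining=[) + id - ( id / num ) $]
Step 12: reduce F->id. Stack=[( T * F] ptr=6 lookahead=) remaining=[) + id - ( id / num ) $]
Step 13: reduce T->T * F. Stack=[( T] ptr=6 lookahead=) remaining=[) + id - ( id / num ) $]
Step 14: reduce E->T. Stack=[( E] ptr=6 lookahead=) remaining=[) + id - ( id / num ) $]
Step 15: shift ). Stack=[( E )] ptr=7 lookahead=+ remaining=[+ id - ( id / num ) $]
Step 16: reduce F->( E ). Stack=[F] ptr=7 lookahead=+ remaining=[+ id - ( id / num ) $]
Step 17: reduce T->F. Stack=[T] ptr=7 lookahead=+ remaining=[+ id - ( id / num ) $]
Step 18: reduce E->T. Stack=[E] ptr=7 lookahead=+ remaining=[+ id - ( id / num ) $]
Step 19: shift +. Stack=[E +] ptr=8 lookahead=id remaining=[id - ( id / num ) $]
Step 20: shift id. Stack=[E + id] ptr=9 lookahead=- remaining=[- ( id / num ) $]
Step 21: reduce F->id. Stack=[E + F] ptr=9 lookahead=- remaining=[- ( id / num ) $]
Step 22: reduce T->F. Stack=[E + T] ptr=9 lookahead=- remaining=[- ( id / num ) $]
Step 23: reduce E->E + T. Stack=[E] ptr=9 lookahead=- remaining=[- ( id / num ) $]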